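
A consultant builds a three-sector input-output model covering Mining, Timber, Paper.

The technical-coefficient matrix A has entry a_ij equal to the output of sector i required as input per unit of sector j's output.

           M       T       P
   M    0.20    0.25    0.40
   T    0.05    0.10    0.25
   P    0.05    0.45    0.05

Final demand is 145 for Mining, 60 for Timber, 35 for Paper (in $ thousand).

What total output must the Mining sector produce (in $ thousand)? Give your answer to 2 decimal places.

x_M = 267.21

I − A =
  [   0.80    -0.25    -0.40]
  [  -0.05     0.90    -0.25]
  [  -0.05    -0.45     0.95]
Cofactors of I−A, C_ij = (−1)^(i+j)·(minor ij) (rows/columns in the sector order above):
  C_11 = (0.90)(0.95) − (-0.25)(-0.45) = 0.7425
  C_12 = −[(-0.05)(0.95) − (-0.25)(-0.05)] = 0.0600
  C_13 = (-0.05)(-0.45) − (0.90)(-0.05) = 0.0675
  C_21 = −[(-0.25)(0.95) − (-0.40)(-0.45)] = 0.4175
  C_22 = (0.80)(0.95) − (-0.40)(-0.05) = 0.7400
  C_23 = −[(0.80)(-0.45) − (-0.25)(-0.05)] = 0.3725
  C_31 = (-0.25)(-0.25) − (-0.40)(0.90) = 0.4225
  C_32 = −[(0.80)(-0.25) − (-0.40)(-0.05)] = 0.2200
  C_33 = (0.80)(0.90) − (-0.25)(-0.05) = 0.7075
det(I−A) = Σ_j (I−A)_1j·C_1j = (0.80)(0.7425) + (-0.25)(0.0600) + (-0.40)(0.0675) = 0.5520
adj(I−A) = Cᵀ =
  [ 0.7425   0.4175   0.4225]
  [ 0.0600   0.7400   0.2200]
  [ 0.0675   0.3725   0.7075]
(I − A)⁻¹ = adj(I−A) / det(I−A) ≈
  [   1.3451     0.7563     0.7654]
  [   0.1087     1.3406     0.3986]
  [   0.1223     0.6748     1.2817]
x = (I − A)⁻¹ d = adj(I−A)·d / det(I−A), with det(I−A) = 0.5520:
  x_M = (0.7425·145 + 0.4175·60 + 0.4225·35) / 0.5520 = 147.50 / 0.5520 ≈ 267.21
  x_T = (0.0600·145 + 0.7400·60 + 0.2200·35) / 0.5520 = 60.80 / 0.5520 ≈ 110.14
  x_P = (0.0675·145 + 0.3725·60 + 0.7075·35) / 0.5520 = 56.90 / 0.5520 ≈ 103.08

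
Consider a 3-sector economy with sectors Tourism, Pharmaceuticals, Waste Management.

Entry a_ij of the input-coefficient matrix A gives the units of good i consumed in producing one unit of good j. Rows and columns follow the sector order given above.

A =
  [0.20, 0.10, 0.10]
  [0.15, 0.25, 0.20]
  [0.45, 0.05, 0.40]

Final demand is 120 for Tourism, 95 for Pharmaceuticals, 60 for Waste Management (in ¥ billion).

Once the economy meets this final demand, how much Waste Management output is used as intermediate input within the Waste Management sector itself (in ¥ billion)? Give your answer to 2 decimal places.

z_33 = 112.95

I − A =
  [   0.80    -0.10    -0.10]
  [  -0.15     0.75    -0.20]
  [  -0.45    -0.05     0.60]
Cofactors of I−A, C_ij = (−1)^(i+j)·(minor ij) (rows/columns in the sector order above):
  C_11 = (0.75)(0.60) − (-0.20)(-0.05) = 0.4400
  C_12 = −[(-0.15)(0.60) − (-0.20)(-0.45)] = 0.1800
  C_13 = (-0.15)(-0.05) − (0.75)(-0.45) = 0.3450
  C_21 = −[(-0.10)(0.60) − (-0.10)(-0.05)] = 0.0650
  C_22 = (0.80)(0.60) − (-0.10)(-0.45) = 0.4350
  C_23 = −[(0.80)(-0.05) − (-0.10)(-0.45)] = 0.0850
  C_31 = (-0.10)(-0.20) − (-0.10)(0.75) = 0.0950
  C_32 = −[(0.80)(-0.20) − (-0.10)(-0.15)] = 0.1750
  C_33 = (0.80)(0.75) − (-0.10)(-0.15) = 0.5850
det(I−A) = Σ_j (I−A)_1j·C_1j = (0.80)(0.4400) + (-0.10)(0.1800) + (-0.10)(0.3450) = 0.2995
adj(I−A) = Cᵀ =
  [ 0.4400   0.0650   0.0950]
  [ 0.1800   0.4350   0.1750]
  [ 0.3450   0.0850   0.5850]
(I − A)⁻¹ = adj(I−A) / det(I−A) ≈
  [   1.4691     0.2170     0.3172]
  [   0.6010     1.4524     0.5843]
  [   1.1519     0.2838     1.9533]
First solve x = (I − A)⁻¹ d = adj(I−A)·d / det(I−A); in particular x_3 = (0.3450·120 + 0.0850·95 + 0.5850·60) / 0.2995 = 84.575 / 0.2995 ≈ 282.3873.
Intermediate flow from 3 to 3: z_33 = a_33 · x_3 = 0.40 × 84.575 / 0.2995 = 33.83 / 0.2995 ≈ 112.95.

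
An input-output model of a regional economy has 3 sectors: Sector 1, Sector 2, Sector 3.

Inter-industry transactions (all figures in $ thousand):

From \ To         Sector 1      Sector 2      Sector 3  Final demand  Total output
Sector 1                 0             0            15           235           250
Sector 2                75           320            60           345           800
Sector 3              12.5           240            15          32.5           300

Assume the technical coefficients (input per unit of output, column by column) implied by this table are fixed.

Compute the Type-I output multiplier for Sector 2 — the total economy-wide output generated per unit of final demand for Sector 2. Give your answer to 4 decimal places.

Technical coefficients a_ij = z_ij / X_j:
  a_11 = 0/250 = 0.00, a_21 = 75/250 = 0.30, a_31 = 12.5/250 = 0.05
  a_12 = 0/800 = 0.00, a_22 = 320/800 = 0.40, a_32 = 240/800 = 0.30
  a_13 = 15/300 = 0.05, a_23 = 60/300 = 0.20, a_33 = 15/300 = 0.05
I − A =
  [   1.00     0.00    -0.05]
  [  -0.30     0.60    -0.20]
  [  -0.05    -0.30     0.95]
Cofactors of I−A, C_ij = (−1)^(i+j)·(minor ij) (rows/columns in the sector order above):
  C_11 = (0.60)(0.95) − (-0.20)(-0.30) = 0.5100
  C_12 = −[(-0.30)(0.95) − (-0.20)(-0.05)] = 0.2950
  C_13 = (-0.30)(-0.30) − (0.60)(-0.05) = 0.1200
  C_21 = −[(0.00)(0.95) − (-0.05)(-0.30)] = 0.0150
  C_22 = (1.00)(0.95) − (-0.05)(-0.05) = 0.9475
  C_23 = −[(1.00)(-0.30) − (0.00)(-0.05)] = 0.3000
  C_31 = (0.00)(-0.20) − (-0.05)(0.60) = 0.0300
  C_32 = −[(1.00)(-0.20) − (-0.05)(-0.30)] = 0.2150
  C_33 = (1.00)(0.60) − (0.00)(-0.30) = 0.6000
det(I−A) = Σ_j (I−A)_1j·C_1j = (1.00)(0.5100) + (0.00)(0.2950) + (-0.05)(0.1200) = 0.5040
adj(I−A) = Cᵀ =
  [ 0.5100   0.0150   0.0300]
  [ 0.2950   0.9475   0.2150]
  [ 0.1200   0.3000   0.6000]
(I − A)⁻¹ = adj(I−A) / det(I−A) ≈
  [   1.01190     0.02976     0.05952]
  [   0.58532     1.87996     0.42659]
  [   0.23810     0.59524     1.19048]
The output multiplier for sector j is the column-j sum of the Leontief inverse (I − A)⁻¹ = adj(I−A) / det(I−A).
Column 2 of adj(I−A): (0.0150, 0.9475, 0.3000); det(I−A) = 0.5040.
m_2 = (0.0150 + 0.9475 + 0.3000) / 0.5040 = 1.2625 / 0.5040 ≈ 2.5050.

m_2 = 2.5050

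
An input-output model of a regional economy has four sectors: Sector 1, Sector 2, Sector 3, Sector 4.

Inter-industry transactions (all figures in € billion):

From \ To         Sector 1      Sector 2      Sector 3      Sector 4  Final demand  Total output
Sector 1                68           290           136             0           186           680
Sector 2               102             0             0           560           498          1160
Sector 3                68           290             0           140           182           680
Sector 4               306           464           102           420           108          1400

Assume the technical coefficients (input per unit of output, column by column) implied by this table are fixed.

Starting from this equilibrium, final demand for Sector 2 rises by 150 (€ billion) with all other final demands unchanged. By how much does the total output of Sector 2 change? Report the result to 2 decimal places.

Technical coefficients a_ij = z_ij / X_j:
  a_11 = 68/680 = 0.10, a_21 = 102/680 = 0.15, a_31 = 68/680 = 0.10, a_41 = 306/680 = 0.45
  a_12 = 290/1160 = 0.25, a_22 = 0/1160 = 0.00, a_32 = 290/1160 = 0.25, a_42 = 464/1160 = 0.40
  a_13 = 136/680 = 0.20, a_23 = 0/680 = 0.00, a_33 = 0/680 = 0.00, a_43 = 102/680 = 0.15
  a_14 = 0/1400 = 0.00, a_24 = 560/1400 = 0.40, a_34 = 140/1400 = 0.10, a_44 = 420/1400 = 0.30
I − A =
  [   0.90    -0.25    -0.20     0.00]
  [  -0.15     1.00     0.00    -0.40]
  [  -0.10    -0.25     1.00    -0.10]
  [  -0.45    -0.40    -0.15     0.70]
Compute the cofactors C_ij = (−1)^(i+j)·(3×3 minor ij) of I−A; the adjugate is their transpose:
adj(I−A) = Cᵀ =
  [ 0.510000   0.214250   0.123000   0.140000]
  [ 0.288750   0.593500   0.111000   0.355000]
  [ 0.176250   0.222250   0.414750   0.186250]
  [ 0.530625   0.524500   0.231375   0.835000]
det(I−A) = Σ_j (I−A)_1j·C_1j = (0.90)(0.510000) + (-0.25)(0.288750) + (-0.20)(0.176250) + (0.00)(0.530625) = 0.3515625
(I − A)⁻¹ = adj(I−A) / det(I−A) ≈
  [   1.4507     0.6094     0.3499     0.3982]
  [   0.8213     1.6882     0.3157     1.0098]
  [   0.5013     0.6322     1.1797     0.5298]
  [   1.5093     1.4919     0.6581     2.3751]
Δx = (I − A)⁻¹ Δd with Δd having +150 in the Sector 2 component and 0 elsewhere.
So Δx_2 = L_22 · (+150), where L_22 = adj(I−A)_22 / det(I−A) = 0.593500 / 0.3515625.
Δx_2 = 0.593500 × (+150) / 0.3515625 = 89.025 / 0.3515625 ≈ 253.23.

Δx_2 = 253.23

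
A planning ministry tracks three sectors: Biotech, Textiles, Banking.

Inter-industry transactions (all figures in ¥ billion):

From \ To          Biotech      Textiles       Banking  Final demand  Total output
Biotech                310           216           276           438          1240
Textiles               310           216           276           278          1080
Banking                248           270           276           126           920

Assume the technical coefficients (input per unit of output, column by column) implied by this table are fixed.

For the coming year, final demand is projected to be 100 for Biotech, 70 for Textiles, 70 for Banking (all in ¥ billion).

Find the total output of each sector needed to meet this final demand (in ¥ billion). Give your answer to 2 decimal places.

x_1 = 338.20, x_2 = 308.20, x_3 = 306.70

Technical coefficients a_ij = z_ij / X_j:
  a_11 = 310/1240 = 0.25, a_21 = 310/1240 = 0.25, a_31 = 248/1240 = 0.20
  a_12 = 216/1080 = 0.20, a_22 = 216/1080 = 0.20, a_32 = 270/1080 = 0.25
  a_13 = 276/920 = 0.30, a_23 = 276/920 = 0.30, a_33 = 276/920 = 0.30
I − A =
  [   0.75    -0.20    -0.30]
  [  -0.25     0.80    -0.30]
  [  -0.20    -0.25     0.70]
Cofactors of I−A, C_ij = (−1)^(i+j)·(minor ij) (rows/columns in the sector order above):
  C_11 = (0.80)(0.70) − (-0.30)(-0.25) = 0.4850
  C_12 = −[(-0.25)(0.70) − (-0.30)(-0.20)] = 0.2350
  C_13 = (-0.25)(-0.25) − (0.80)(-0.20) = 0.2225
  C_21 = −[(-0.20)(0.70) − (-0.30)(-0.25)] = 0.2150
  C_22 = (0.75)(0.70) − (-0.30)(-0.20) = 0.4650
  C_23 = −[(0.75)(-0.25) − (-0.20)(-0.20)] = 0.2275
  C_31 = (-0.20)(-0.30) − (-0.30)(0.80) = 0.3000
  C_32 = −[(0.75)(-0.30) − (-0.30)(-0.25)] = 0.3000
  C_33 = (0.75)(0.80) − (-0.20)(-0.25) = 0.5500
det(I−A) = Σ_j (I−A)_1j·C_1j = (0.75)(0.4850) + (-0.20)(0.2350) + (-0.30)(0.2225) = 0.2500
adj(I−A) = Cᵀ =
  [ 0.4850   0.2150   0.3000]
  [ 0.2350   0.4650   0.3000]
  [ 0.2225   0.2275   0.5500]
(I − A)⁻¹ = adj(I−A) / det(I−A) ≈
  [   1.9400     0.8600     1.2000]
  [   0.9400     1.8600     1.2000]
  [   0.8900     0.9100     2.2000]
x = (I − A)⁻¹ d = adj(I−A)·d / det(I−A), with det(I−A) = 0.2500:
  x_1 = (0.4850·100 + 0.2150·70 + 0.3000·70) / 0.2500 = 84.55 / 0.2500 = 338.20
  x_2 = (0.2350·100 + 0.4650·70 + 0.3000·70) / 0.2500 = 77.05 / 0.2500 = 308.20
  x_3 = (0.2225·100 + 0.2275·70 + 0.5500·70) / 0.2500 = 76.675 / 0.2500 = 306.70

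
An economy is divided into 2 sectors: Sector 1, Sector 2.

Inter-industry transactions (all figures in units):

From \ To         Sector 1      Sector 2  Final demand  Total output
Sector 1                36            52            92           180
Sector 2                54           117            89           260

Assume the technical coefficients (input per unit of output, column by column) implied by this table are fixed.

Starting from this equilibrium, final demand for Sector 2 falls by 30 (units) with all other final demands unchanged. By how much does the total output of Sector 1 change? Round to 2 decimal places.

Technical coefficients a_ij = z_ij / X_j:
  a_11 = 36/180 = 0.20, a_21 = 54/180 = 0.30
  a_12 = 52/260 = 0.20, a_22 = 117/260 = 0.45
I − A =
  [   0.80    -0.20]
  [  -0.30     0.55]
det(I−A) = (0.80)(0.55) − (-0.20)(-0.30) = 0.3800
adj(I−A) = [[0.55, 0.20], [0.30, 0.80]]
(I − A)⁻¹ = adj(I−A) / det(I−A) ≈
  [   1.4474     0.5263]
  [   0.7895     2.1053]
Δx = (I − A)⁻¹ Δd with Δd having -30 in the Sector 2 component and 0 elsewhere.
So Δx_1 = L_12 · (-30), where L_12 = adj(I−A)_12 / det(I−A) = 0.20 / 0.3800.
Δx_1 = 0.20 × (-30) / 0.3800 = -6.00 / 0.3800 ≈ -15.79.

Δx_1 = -15.79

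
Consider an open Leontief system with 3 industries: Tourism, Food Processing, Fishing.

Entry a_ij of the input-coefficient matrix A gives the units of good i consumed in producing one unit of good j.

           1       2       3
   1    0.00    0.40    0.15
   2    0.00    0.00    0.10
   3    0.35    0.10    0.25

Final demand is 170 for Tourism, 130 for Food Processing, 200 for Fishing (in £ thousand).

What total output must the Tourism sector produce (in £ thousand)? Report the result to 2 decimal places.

I − A =
  [   1.00    -0.40    -0.15]
  [   0.00     1.00    -0.10]
  [  -0.35    -0.10     0.75]
Cofactors of I−A, C_ij = (−1)^(i+j)·(minor ij) (rows/columns in the sector order above):
  C_11 = (1.00)(0.75) − (-0.10)(-0.10) = 0.7400
  C_12 = −[(0.00)(0.75) − (-0.10)(-0.35)] = 0.0350
  C_13 = (0.00)(-0.10) − (1.00)(-0.35) = 0.3500
  C_21 = −[(-0.40)(0.75) − (-0.15)(-0.10)] = 0.3150
  C_22 = (1.00)(0.75) − (-0.15)(-0.35) = 0.6975
  C_23 = −[(1.00)(-0.10) − (-0.40)(-0.35)] = 0.2400
  C_31 = (-0.40)(-0.10) − (-0.15)(1.00) = 0.1900
  C_32 = −[(1.00)(-0.10) − (-0.15)(0.00)] = 0.1000
  C_33 = (1.00)(1.00) − (-0.40)(0.00) = 1.0000
det(I−A) = Σ_j (I−A)_1j·C_1j = (1.00)(0.7400) + (-0.40)(0.0350) + (-0.15)(0.3500) = 0.6735
adj(I−A) = Cᵀ =
  [ 0.7400   0.3150   0.1900]
  [ 0.0350   0.6975   0.1000]
  [ 0.3500   0.2400   1.0000]
(I − A)⁻¹ = adj(I−A) / det(I−A) ≈
  [   1.0987     0.4677     0.2821]
  [   0.0520     1.0356     0.1485]
  [   0.5197     0.3563     1.4848]
x = (I − A)⁻¹ d = adj(I−A)·d / det(I−A), with det(I−A) = 0.6735:
  x_1 = (0.7400·170 + 0.3150·130 + 0.1900·200) / 0.6735 = 204.75 / 0.6735 ≈ 304.01
  x_2 = (0.0350·170 + 0.6975·130 + 0.1000·200) / 0.6735 = 116.625 / 0.6735 ≈ 173.16
  x_3 = (0.3500·170 + 0.2400·130 + 1.0000·200) / 0.6735 = 290.70 / 0.6735 ≈ 431.63

x_1 = 304.01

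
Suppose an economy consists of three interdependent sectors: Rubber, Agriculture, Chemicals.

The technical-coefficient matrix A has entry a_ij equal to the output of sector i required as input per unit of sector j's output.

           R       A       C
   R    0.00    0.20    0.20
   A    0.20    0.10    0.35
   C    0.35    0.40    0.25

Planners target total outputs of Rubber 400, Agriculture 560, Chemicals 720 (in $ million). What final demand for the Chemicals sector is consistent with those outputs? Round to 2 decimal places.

I − A =
  [   1.00    -0.20    -0.20]
  [  -0.20     0.90    -0.35]
  [  -0.35    -0.40     0.75]
d = (I − A) x:
  d_R = (+1.00)·400 + (-0.20)·560 + (-0.20)·720 = 144.00
  d_A = (-0.20)·400 + (+0.90)·560 + (-0.35)·720 = 172.00
  d_C = (-0.35)·400 + (-0.40)·560 + (+0.75)·720 = 176.00

d_C = 176.00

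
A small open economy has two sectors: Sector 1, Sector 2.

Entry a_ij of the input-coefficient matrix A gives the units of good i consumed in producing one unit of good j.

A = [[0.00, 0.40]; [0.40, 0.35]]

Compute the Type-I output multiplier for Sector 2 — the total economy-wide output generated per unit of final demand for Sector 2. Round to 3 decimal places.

I − A =
  [   1.00    -0.40]
  [  -0.40     0.65]
det(I−A) = (1.00)(0.65) − (-0.40)(-0.40) = 0.4900
adj(I−A) = [[0.65, 0.40], [0.40, 1.00]]
(I − A)⁻¹ = adj(I−A) / det(I−A) ≈
  [   1.3265     0.8163]
  [   0.8163     2.0408]
The output multiplier for sector j is the column-j sum of the Leontief inverse (I − A)⁻¹ = adj(I−A) / det(I−A).
Column 2 of adj(I−A): (0.40, 1.00); det(I−A) = 0.4900.
m_2 = (0.40 + 1.00) / 0.4900 = 1.40 / 0.4900 ≈ 2.857.

m_2 = 2.857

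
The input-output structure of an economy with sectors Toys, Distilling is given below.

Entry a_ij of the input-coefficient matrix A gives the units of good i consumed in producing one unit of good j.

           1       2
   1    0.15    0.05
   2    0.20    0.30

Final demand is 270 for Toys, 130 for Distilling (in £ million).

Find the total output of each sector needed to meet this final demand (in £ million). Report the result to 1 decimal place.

x_1 = 334.2, x_2 = 281.2

I − A =
  [   0.85    -0.05]
  [  -0.20     0.70]
det(I−A) = (0.85)(0.70) − (-0.05)(-0.20) = 0.5850
adj(I−A) = [[0.70, 0.05], [0.20, 0.85]]
(I − A)⁻¹ = adj(I−A) / det(I−A) ≈
  [   1.1966     0.0855]
  [   0.3419     1.4530]
x = (I − A)⁻¹ d = adj(I−A)·d / det(I−A), with det(I−A) = 0.5850:
  x_1 = (0.70·270 + 0.05·130) / 0.5850 = 195.50 / 0.5850 ≈ 334.2
  x_2 = (0.20·270 + 0.85·130) / 0.5850 = 164.50 / 0.5850 ≈ 281.2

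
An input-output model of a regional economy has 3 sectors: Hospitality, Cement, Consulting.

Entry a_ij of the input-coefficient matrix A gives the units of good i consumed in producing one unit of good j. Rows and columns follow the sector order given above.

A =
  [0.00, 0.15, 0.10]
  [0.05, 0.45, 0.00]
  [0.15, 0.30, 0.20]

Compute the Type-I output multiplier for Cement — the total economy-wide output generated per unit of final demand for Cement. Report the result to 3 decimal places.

m_2 = 2.964

I − A =
  [   1.00    -0.15    -0.10]
  [  -0.05     0.55     0.00]
  [  -0.15    -0.30     0.80]
Cofactors of I−A, C_ij = (−1)^(i+j)·(minor ij) (rows/columns in the sector order above):
  C_11 = (0.55)(0.80) − (0.00)(-0.30) = 0.4400
  C_12 = −[(-0.05)(0.80) − (0.00)(-0.15)] = 0.0400
  C_13 = (-0.05)(-0.30) − (0.55)(-0.15) = 0.0975
  C_21 = −[(-0.15)(0.80) − (-0.10)(-0.30)] = 0.1500
  C_22 = (1.00)(0.80) − (-0.10)(-0.15) = 0.7850
  C_23 = −[(1.00)(-0.30) − (-0.15)(-0.15)] = 0.3225
  C_31 = (-0.15)(0.00) − (-0.10)(0.55) = 0.0550
  C_32 = −[(1.00)(0.00) − (-0.10)(-0.05)] = 0.0050
  C_33 = (1.00)(0.55) − (-0.15)(-0.05) = 0.5425
det(I−A) = Σ_j (I−A)_1j·C_1j = (1.00)(0.4400) + (-0.15)(0.0400) + (-0.10)(0.0975) = 0.42425
adj(I−A) = Cᵀ =
  [ 0.4400   0.1500   0.0550]
  [ 0.0400   0.7850   0.0050]
  [ 0.0975   0.3225   0.5425]
(I − A)⁻¹ = adj(I−A) / det(I−A) ≈
  [   1.0371     0.3536     0.1296]
  [   0.0943     1.8503     0.0118]
  [   0.2298     0.7602     1.2787]
The output multiplier for sector j is the column-j sum of the Leontief inverse (I − A)⁻¹ = adj(I−A) / det(I−A).
Column 2 of adj(I−A): (0.1500, 0.7850, 0.3225); det(I−A) = 0.42425.
m_2 = (0.1500 + 0.7850 + 0.3225) / 0.42425 = 1.2575 / 0.42425 ≈ 2.964.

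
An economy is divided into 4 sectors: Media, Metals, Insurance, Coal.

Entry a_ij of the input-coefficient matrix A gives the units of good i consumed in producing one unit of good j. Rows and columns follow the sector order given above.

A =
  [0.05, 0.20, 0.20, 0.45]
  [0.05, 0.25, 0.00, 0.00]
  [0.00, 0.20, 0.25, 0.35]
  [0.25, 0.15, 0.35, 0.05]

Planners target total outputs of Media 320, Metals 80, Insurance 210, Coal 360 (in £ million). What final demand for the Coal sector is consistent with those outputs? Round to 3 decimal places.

I − A =
  [   0.95    -0.20    -0.20    -0.45]
  [  -0.05     0.75     0.00     0.00]
  [   0.00    -0.20     0.75    -0.35]
  [  -0.25    -0.15    -0.35     0.95]
d = (I − A) x:
  d_1 = (+0.95)·320 + (-0.20)·80 + (-0.20)·210 + (-0.45)·360 = 84.000
  d_2 = (-0.05)·320 + (+0.75)·80 + (+0.00)·210 + (+0.00)·360 = 44.000
  d_3 = (+0.00)·320 + (-0.20)·80 + (+0.75)·210 + (-0.35)·360 = 15.500
  d_4 = (-0.25)·320 + (-0.15)·80 + (-0.35)·210 + (+0.95)·360 = 176.500

d_4 = 176.500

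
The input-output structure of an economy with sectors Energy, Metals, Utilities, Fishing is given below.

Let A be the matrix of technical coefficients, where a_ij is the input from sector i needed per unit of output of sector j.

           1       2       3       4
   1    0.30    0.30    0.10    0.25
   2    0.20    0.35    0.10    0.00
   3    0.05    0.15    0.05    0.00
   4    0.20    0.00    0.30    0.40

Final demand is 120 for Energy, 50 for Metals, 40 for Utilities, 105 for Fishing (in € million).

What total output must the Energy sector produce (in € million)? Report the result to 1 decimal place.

I − A =
  [   0.70    -0.30    -0.10    -0.25]
  [  -0.20     0.65    -0.10     0.00]
  [  -0.05    -0.15     0.95     0.00]
  [  -0.20     0.00    -0.30     0.60]
Compute the cofactors C_ij = (−1)^(i+j)·(3×3 minor ij) of I−A; the adjugate is their transpose:
adj(I−A) = Cᵀ =
  [ 0.361500   0.191250   0.105750   0.150625]
  [ 0.117000   0.344750   0.064000   0.048750]
  [ 0.037500   0.064500   0.204500   0.015625]
  [ 0.139250   0.096000   0.137500   0.357000]
det(I−A) = Σ_j (I−A)_1j·C_1j = (0.70)(0.361500) + (-0.30)(0.117000) + (-0.10)(0.037500) + (-0.25)(0.139250) = 0.1793875
(I − A)⁻¹ = adj(I−A) / det(I−A) ≈
  [   2.0152     1.0661     0.5895     0.8397]
  [   0.6522     1.9218     0.3568     0.2718]
  [   0.2090     0.3596     1.1400     0.0871]
  [   0.7763     0.5352     0.7665     1.9901]
x = (I − A)⁻¹ d = adj(I−A)·d / det(I−A), with det(I−A) = 0.1793875:
  x_1 = (0.361500·120 + 0.191250·50 + 0.105750·40 + 0.150625·105) / 0.1793875 = 72.988125 / 0.1793875 ≈ 406.9
  x_2 = (0.117000·120 + 0.344750·50 + 0.064000·40 + 0.048750·105) / 0.1793875 = 38.95625 / 0.1793875 ≈ 217.2
  x_3 = (0.037500·120 + 0.064500·50 + 0.204500·40 + 0.015625·105) / 0.1793875 = 17.545625 / 0.1793875 ≈ 97.8
  x_4 = (0.139250·120 + 0.096000·50 + 0.137500·40 + 0.357000·105) / 0.1793875 = 64.495 / 0.1793875 ≈ 359.5

x_1 = 406.9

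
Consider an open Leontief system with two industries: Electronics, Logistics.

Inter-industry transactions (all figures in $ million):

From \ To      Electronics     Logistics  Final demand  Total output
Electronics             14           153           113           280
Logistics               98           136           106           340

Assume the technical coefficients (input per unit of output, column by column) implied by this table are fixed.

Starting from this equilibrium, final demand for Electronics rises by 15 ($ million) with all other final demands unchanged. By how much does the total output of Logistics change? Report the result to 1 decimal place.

Δx_L = 12.7

Technical coefficients a_ij = z_ij / X_j:
  a_EE = 14/280 = 0.05, a_LE = 98/280 = 0.35
  a_EL = 153/340 = 0.45, a_LL = 136/340 = 0.40
I − A =
  [   0.95    -0.45]
  [  -0.35     0.60]
det(I−A) = (0.95)(0.60) − (-0.45)(-0.35) = 0.4125
adj(I−A) = [[0.60, 0.45], [0.35, 0.95]]
(I − A)⁻¹ = adj(I−A) / det(I−A) ≈
  [   1.4545     1.0909]
  [   0.8485     2.3030]
Δx = (I − A)⁻¹ Δd with Δd having +15 in the Electronics component and 0 elsewhere.
So Δx_L = L_LE · (+15), where L_LE = adj(I−A)_LE / det(I−A) = 0.35 / 0.4125.
Δx_L = 0.35 × (+15) / 0.4125 = 5.25 / 0.4125 ≈ 12.7.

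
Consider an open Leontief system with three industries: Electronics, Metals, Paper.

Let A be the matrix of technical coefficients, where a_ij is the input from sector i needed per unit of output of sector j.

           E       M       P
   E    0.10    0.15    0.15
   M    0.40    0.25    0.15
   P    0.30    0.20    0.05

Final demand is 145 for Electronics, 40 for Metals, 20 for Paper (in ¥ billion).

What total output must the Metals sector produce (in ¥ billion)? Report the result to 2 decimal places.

I − A =
  [   0.90    -0.15    -0.15]
  [  -0.40     0.75    -0.15]
  [  -0.30    -0.20     0.95]
Cofactors of I−A, C_ij = (−1)^(i+j)·(minor ij) (rows/columns in the sector order above):
  C_11 = (0.75)(0.95) − (-0.15)(-0.20) = 0.6825
  C_12 = −[(-0.40)(0.95) − (-0.15)(-0.30)] = 0.4250
  C_13 = (-0.40)(-0.20) − (0.75)(-0.30) = 0.3050
  C_21 = −[(-0.15)(0.95) − (-0.15)(-0.20)] = 0.1725
  C_22 = (0.90)(0.95) − (-0.15)(-0.30) = 0.8100
  C_23 = −[(0.90)(-0.20) − (-0.15)(-0.30)] = 0.2250
  C_31 = (-0.15)(-0.15) − (-0.15)(0.75) = 0.1350
  C_32 = −[(0.90)(-0.15) − (-0.15)(-0.40)] = 0.1950
  C_33 = (0.90)(0.75) − (-0.15)(-0.40) = 0.6150
det(I−A) = Σ_j (I−A)_1j·C_1j = (0.90)(0.6825) + (-0.15)(0.4250) + (-0.15)(0.3050) = 0.50475
adj(I−A) = Cᵀ =
  [ 0.6825   0.1725   0.1350]
  [ 0.4250   0.8100   0.1950]
  [ 0.3050   0.2250   0.6150]
(I − A)⁻¹ = adj(I−A) / det(I−A) ≈
  [   1.3522     0.3418     0.2675]
  [   0.8420     1.6048     0.3863]
  [   0.6043     0.4458     1.2184]
x = (I − A)⁻¹ d = adj(I−A)·d / det(I−A), with det(I−A) = 0.50475:
  x_E = (0.6825·145 + 0.1725·40 + 0.1350·20) / 0.50475 = 108.5625 / 0.50475 ≈ 215.08
  x_M = (0.4250·145 + 0.8100·40 + 0.1950·20) / 0.50475 = 97.925 / 0.50475 ≈ 194.01
  x_P = (0.3050·145 + 0.2250·40 + 0.6150·20) / 0.50475 = 65.525 / 0.50475 ≈ 129.82

x_M = 194.01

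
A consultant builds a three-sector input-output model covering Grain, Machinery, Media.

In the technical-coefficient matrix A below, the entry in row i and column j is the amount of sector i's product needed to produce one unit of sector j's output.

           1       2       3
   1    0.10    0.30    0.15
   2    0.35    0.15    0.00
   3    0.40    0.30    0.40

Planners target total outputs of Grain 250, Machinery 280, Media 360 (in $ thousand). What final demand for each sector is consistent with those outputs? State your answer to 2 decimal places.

d_1 = 87.00, d_2 = 150.50, d_3 = 32.00

I − A =
  [   0.90    -0.30    -0.15]
  [  -0.35     0.85     0.00]
  [  -0.40    -0.30     0.60]
d = (I − A) x:
  d_1 = (+0.90)·250 + (-0.30)·280 + (-0.15)·360 = 87.00
  d_2 = (-0.35)·250 + (+0.85)·280 + (+0.00)·360 = 150.50
  d_3 = (-0.40)·250 + (-0.30)·280 + (+0.60)·360 = 32.00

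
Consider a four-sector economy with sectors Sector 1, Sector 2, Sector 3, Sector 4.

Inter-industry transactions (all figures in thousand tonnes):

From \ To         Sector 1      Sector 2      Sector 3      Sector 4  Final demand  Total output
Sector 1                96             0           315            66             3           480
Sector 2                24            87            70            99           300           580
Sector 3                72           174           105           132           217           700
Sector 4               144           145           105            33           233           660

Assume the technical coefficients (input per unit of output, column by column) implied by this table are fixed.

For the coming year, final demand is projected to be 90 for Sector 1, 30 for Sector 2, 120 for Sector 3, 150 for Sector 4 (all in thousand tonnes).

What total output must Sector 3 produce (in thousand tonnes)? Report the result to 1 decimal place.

Technical coefficients a_ij = z_ij / X_j:
  a_11 = 96/480 = 0.20, a_21 = 24/480 = 0.05, a_31 = 72/480 = 0.15, a_41 = 144/480 = 0.30
  a_12 = 0/580 = 0.00, a_22 = 87/580 = 0.15, a_32 = 174/580 = 0.30, a_42 = 145/580 = 0.25
  a_13 = 315/700 = 0.45, a_23 = 70/700 = 0.10, a_33 = 105/700 = 0.15, a_43 = 105/700 = 0.15
  a_14 = 66/660 = 0.10, a_24 = 99/660 = 0.15, a_34 = 132/660 = 0.20, a_44 = 33/660 = 0.05
I − A =
  [   0.80     0.00    -0.45    -0.10]
  [  -0.05     0.85    -0.10    -0.15]
  [  -0.15    -0.30     0.85    -0.20]
  [  -0.30    -0.25    -0.15     0.95]
Compute the cofactors C_ij = (−1)^(i+j)·(3×3 minor ij) of I−A; the adjugate is their transpose:
adj(I−A) = Cᵀ =
  [ 0.588750   0.176500   0.361750   0.166000]
  [ 0.100750   0.503125   0.133375   0.118125]
  [ 0.196750   0.262750   0.589250   0.186250]
  [ 0.243500   0.229625   0.242375   0.489875]
det(I−A) = Σ_j (I−A)_1j·C_1j = (0.80)(0.588750) + (0.00)(0.100750) + (-0.45)(0.196750) + (-0.10)(0.243500) = 0.3581125
(I − A)⁻¹ = adj(I−A) / det(I−A) ≈
  [   1.6440     0.4929     1.0102     0.4635]
  [   0.2813     1.4049     0.3724     0.3299]
  [   0.5494     0.7337     1.6454     0.5201]
  [   0.6800     0.6412     0.6768     1.3679]
x = (I − A)⁻¹ d = adj(I−A)·d / det(I−A), with det(I−A) = 0.3581125:
  x_1 = (0.588750·90 + 0.176500·30 + 0.361750·120 + 0.166000·150) / 0.3581125 = 126.5925 / 0.3581125 ≈ 353.5
  x_2 = (0.100750·90 + 0.503125·30 + 0.133375·120 + 0.118125·150) / 0.3581125 = 57.885 / 0.3581125 ≈ 161.6
  x_3 = (0.196750·90 + 0.262750·30 + 0.589250·120 + 0.186250·150) / 0.3581125 = 124.2375 / 0.3581125 ≈ 346.9
  x_4 = (0.243500·90 + 0.229625·30 + 0.242375·120 + 0.489875·150) / 0.3581125 = 131.37 / 0.3581125 ≈ 366.8

x_3 = 346.9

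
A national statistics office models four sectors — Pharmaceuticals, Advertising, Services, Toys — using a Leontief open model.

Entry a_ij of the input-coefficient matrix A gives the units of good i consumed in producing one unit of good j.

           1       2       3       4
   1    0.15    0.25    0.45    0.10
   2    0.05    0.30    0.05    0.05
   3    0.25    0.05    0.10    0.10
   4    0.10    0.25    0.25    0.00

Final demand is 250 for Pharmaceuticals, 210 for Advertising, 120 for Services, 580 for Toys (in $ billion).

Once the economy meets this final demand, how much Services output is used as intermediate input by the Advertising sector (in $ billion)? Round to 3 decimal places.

I − A =
  [   0.85    -0.25    -0.45    -0.10]
  [  -0.05     0.70    -0.05    -0.05]
  [  -0.25    -0.05     0.90    -0.10]
  [  -0.10    -0.25    -0.25     1.00]
Compute the cofactors C_ij = (−1)^(i+j)·(3×3 minor ij) of I−A; the adjugate is their transpose:
adj(I−A) = Cᵀ =
  [ 0.596875   0.276250   0.343750   0.107875]
  [ 0.064375   0.611500   0.078625   0.044875]
  [ 0.182875   0.134500   0.562375   0.081250]
  [ 0.121500   0.214125   0.194625   0.439125]
det(I−A) = Σ_j (I−A)_1j·C_1j = (0.85)(0.596875) + (-0.25)(0.064375) + (-0.45)(0.182875) + (-0.10)(0.121500) = 0.39680625
(I − A)⁻¹ = adj(I−A) / det(I−A) ≈
  [   1.5042     0.6962     0.8663     0.2719]
  [   0.1622     1.5411     0.1981     0.1131]
  [   0.4609     0.3390     1.4173     0.2048]
  [   0.3062     0.5396     0.4905     1.1066]
First solve x = (I − A)⁻¹ d = adj(I−A)·d / det(I−A); in particular x_2 = (0.064375·250 + 0.611500·210 + 0.078625·120 + 0.044875·580) / 0.39680625 = 179.97125 / 0.39680625 ≈ 453.54943.
Intermediate flow from 3 to 2: z_32 = a_32 · x_2 = 0.05 × 179.97125 / 0.39680625 = 8.9985625 / 0.39680625 ≈ 22.677.

z_32 = 22.677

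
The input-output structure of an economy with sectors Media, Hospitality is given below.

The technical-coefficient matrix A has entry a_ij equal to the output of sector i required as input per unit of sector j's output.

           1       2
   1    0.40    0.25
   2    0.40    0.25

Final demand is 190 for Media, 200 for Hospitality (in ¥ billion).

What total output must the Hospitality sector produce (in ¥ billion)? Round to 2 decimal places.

x_2 = 560.00

I − A =
  [   0.60    -0.25]
  [  -0.40     0.75]
det(I−A) = (0.60)(0.75) − (-0.25)(-0.40) = 0.3500
adj(I−A) = [[0.75, 0.25], [0.40, 0.60]]
(I − A)⁻¹ = adj(I−A) / det(I−A) ≈
  [   2.1429     0.7143]
  [   1.1429     1.7143]
x = (I − A)⁻¹ d = adj(I−A)·d / det(I−A), with det(I−A) = 0.3500:
  x_1 = (0.75·190 + 0.25·200) / 0.3500 = 192.50 / 0.3500 = 550.00
  x_2 = (0.40·190 + 0.60·200) / 0.3500 = 196.00 / 0.3500 = 560.00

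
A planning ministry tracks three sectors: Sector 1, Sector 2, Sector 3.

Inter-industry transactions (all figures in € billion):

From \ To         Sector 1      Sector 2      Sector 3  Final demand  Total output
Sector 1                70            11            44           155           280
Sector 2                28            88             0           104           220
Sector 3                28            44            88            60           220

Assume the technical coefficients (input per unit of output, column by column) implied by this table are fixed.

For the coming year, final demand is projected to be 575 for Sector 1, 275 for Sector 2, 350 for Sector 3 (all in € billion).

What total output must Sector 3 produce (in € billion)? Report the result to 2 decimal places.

Technical coefficients a_ij = z_ij / X_j:
  a_11 = 70/280 = 0.25, a_21 = 28/280 = 0.10, a_31 = 28/280 = 0.10
  a_12 = 11/220 = 0.05, a_22 = 88/220 = 0.40, a_32 = 44/220 = 0.20
  a_13 = 44/220 = 0.20, a_23 = 0/220 = 0.00, a_33 = 88/220 = 0.40
I − A =
  [   0.75    -0.05    -0.20]
  [  -0.10     0.60     0.00]
  [  -0.10    -0.20     0.60]
Cofactors of I−A, C_ij = (−1)^(i+j)·(minor ij) (rows/columns in the sector order above):
  C_11 = (0.60)(0.60) − (0.00)(-0.20) = 0.3600
  C_12 = −[(-0.10)(0.60) − (0.00)(-0.10)] = 0.0600
  C_13 = (-0.10)(-0.20) − (0.60)(-0.10) = 0.0800
  C_21 = −[(-0.05)(0.60) − (-0.20)(-0.20)] = 0.0700
  C_22 = (0.75)(0.60) − (-0.20)(-0.10) = 0.4300
  C_23 = −[(0.75)(-0.20) − (-0.05)(-0.10)] = 0.1550
  C_31 = (-0.05)(0.00) − (-0.20)(0.60) = 0.1200
  C_32 = −[(0.75)(0.00) − (-0.20)(-0.10)] = 0.0200
  C_33 = (0.75)(0.60) − (-0.05)(-0.10) = 0.4450
det(I−A) = Σ_j (I−A)_1j·C_1j = (0.75)(0.3600) + (-0.05)(0.0600) + (-0.20)(0.0800) = 0.2510
adj(I−A) = Cᵀ =
  [ 0.3600   0.0700   0.1200]
  [ 0.0600   0.4300   0.0200]
  [ 0.0800   0.1550   0.4450]
(I − A)⁻¹ = adj(I−A) / det(I−A) ≈
  [   1.4343     0.2789     0.4781]
  [   0.2390     1.7131     0.0797]
  [   0.3187     0.6175     1.7729]
x = (I − A)⁻¹ d = adj(I−A)·d / det(I−A), with det(I−A) = 0.2510:
  x_1 = (0.3600·575 + 0.0700·275 + 0.1200·350) / 0.2510 = 268.25 / 0.2510 ≈ 1068.73
  x_2 = (0.0600·575 + 0.4300·275 + 0.0200·350) / 0.2510 = 159.75 / 0.2510 ≈ 636.45
  x_3 = (0.0800·575 + 0.1550·275 + 0.4450·350) / 0.2510 = 244.375 / 0.2510 ≈ 973.61

x_3 = 973.61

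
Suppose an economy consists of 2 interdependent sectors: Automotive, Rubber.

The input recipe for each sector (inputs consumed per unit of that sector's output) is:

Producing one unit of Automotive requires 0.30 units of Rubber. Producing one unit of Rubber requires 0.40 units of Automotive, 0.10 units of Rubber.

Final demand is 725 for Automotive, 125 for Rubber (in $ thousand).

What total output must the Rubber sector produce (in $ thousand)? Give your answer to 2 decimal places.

I − A =
  [   1.00    -0.40]
  [  -0.30     0.90]
det(I−A) = (1.00)(0.90) − (-0.40)(-0.30) = 0.7800
adj(I−A) = [[0.90, 0.40], [0.30, 1.00]]
(I − A)⁻¹ = adj(I−A) / det(I−A) ≈
  [   1.1538     0.5128]
  [   0.3846     1.2821]
x = (I − A)⁻¹ d = adj(I−A)·d / det(I−A), with det(I−A) = 0.7800:
  x_1 = (0.90·725 + 0.40·125) / 0.7800 = 702.50 / 0.7800 ≈ 900.64
  x_2 = (0.30·725 + 1.00·125) / 0.7800 = 342.50 / 0.7800 ≈ 439.10

x_2 = 439.10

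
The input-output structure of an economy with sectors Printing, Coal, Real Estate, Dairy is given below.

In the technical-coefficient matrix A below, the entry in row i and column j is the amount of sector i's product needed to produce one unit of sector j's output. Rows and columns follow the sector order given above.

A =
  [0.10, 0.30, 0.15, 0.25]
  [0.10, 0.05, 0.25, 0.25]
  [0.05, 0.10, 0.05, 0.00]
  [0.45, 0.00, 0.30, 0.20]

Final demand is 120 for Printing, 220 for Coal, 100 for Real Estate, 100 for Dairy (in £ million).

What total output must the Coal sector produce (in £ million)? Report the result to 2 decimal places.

I − A =
  [   0.90    -0.30    -0.15    -0.25]
  [  -0.10     0.95    -0.25    -0.25]
  [  -0.05    -0.10     0.95     0.00]
  [  -0.45     0.00    -0.30     0.80]
Compute the cofactors C_ij = (−1)^(i+j)·(3×3 minor ij) of I−A; the adjugate is their transpose:
adj(I−A) = Cᵀ =
  [ 0.694500   0.247500   0.267750   0.294375]
  [ 0.196625   0.567375   0.255750   0.238750]
  [ 0.057250   0.072750   0.519375   0.040625]
  [ 0.412125   0.166500   0.345375   0.748875]
det(I−A) = Σ_j (I−A)_1j·C_1j = (0.90)(0.694500) + (-0.30)(0.196625) + (-0.15)(0.057250) + (-0.25)(0.412125) = 0.45444375
(I − A)⁻¹ = adj(I−A) / det(I−A) ≈
  [   1.5282     0.5446     0.5892     0.6478]
  [   0.4327     1.2485     0.5628     0.5254]
  [   0.1260     0.1601     1.1429     0.0894]
  [   0.9069     0.3664     0.7600     1.6479]
x = (I − A)⁻¹ d = adj(I−A)·d / det(I−A), with det(I−A) = 0.45444375:
  x_1 = (0.694500·120 + 0.247500·220 + 0.267750·100 + 0.294375·100) / 0.45444375 = 194.0025 / 0.45444375 ≈ 426.90
  x_2 = (0.196625·120 + 0.567375·220 + 0.255750·100 + 0.238750·100) / 0.45444375 = 197.8675 / 0.45444375 ≈ 435.41
  x_3 = (0.057250·120 + 0.072750·220 + 0.519375·100 + 0.040625·100) / 0.45444375 = 78.875 / 0.45444375 ≈ 173.56
  x_4 = (0.412125·120 + 0.166500·220 + 0.345375·100 + 0.748875·100) / 0.45444375 = 195.51 / 0.45444375 ≈ 430.22

x_2 = 435.41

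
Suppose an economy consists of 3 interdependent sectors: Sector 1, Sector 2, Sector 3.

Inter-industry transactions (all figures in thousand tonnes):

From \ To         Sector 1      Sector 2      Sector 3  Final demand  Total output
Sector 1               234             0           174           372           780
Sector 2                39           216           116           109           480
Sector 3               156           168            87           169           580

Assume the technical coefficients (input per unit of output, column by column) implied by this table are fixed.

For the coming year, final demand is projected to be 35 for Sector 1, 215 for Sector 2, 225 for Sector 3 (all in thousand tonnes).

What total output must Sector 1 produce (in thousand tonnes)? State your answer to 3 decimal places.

Technical coefficients a_ij = z_ij / X_j:
  a_11 = 234/780 = 0.30, a_21 = 39/780 = 0.05, a_31 = 156/780 = 0.20
  a_12 = 0/480 = 0.00, a_22 = 216/480 = 0.45, a_32 = 168/480 = 0.35
  a_13 = 174/580 = 0.30, a_23 = 116/580 = 0.20, a_33 = 87/580 = 0.15
I − A =
  [   0.70     0.00    -0.30]
  [  -0.05     0.55    -0.20]
  [  -0.20    -0.35     0.85]
Cofactors of I−A, C_ij = (−1)^(i+j)·(minor ij) (rows/columns in the sector order above):
  C_11 = (0.55)(0.85) − (-0.20)(-0.35) = 0.3975
  C_12 = −[(-0.05)(0.85) − (-0.20)(-0.20)] = 0.0825
  C_13 = (-0.05)(-0.35) − (0.55)(-0.20) = 0.1275
  C_21 = −[(0.00)(0.85) − (-0.30)(-0.35)] = 0.1050
  C_22 = (0.70)(0.85) − (-0.30)(-0.20) = 0.5350
  C_23 = −[(0.70)(-0.35) − (0.00)(-0.20)] = 0.2450
  C_31 = (0.00)(-0.20) − (-0.30)(0.55) = 0.1650
  C_32 = −[(0.70)(-0.20) − (-0.30)(-0.05)] = 0.1550
  C_33 = (0.70)(0.55) − (0.00)(-0.05) = 0.3850
det(I−A) = Σ_j (I−A)_1j·C_1j = (0.70)(0.3975) + (0.00)(0.0825) + (-0.30)(0.1275) = 0.2400
adj(I−A) = Cᵀ =
  [ 0.3975   0.1050   0.1650]
  [ 0.0825   0.5350   0.1550]
  [ 0.1275   0.2450   0.3850]
(I − A)⁻¹ = adj(I−A) / det(I−A) ≈
  [   1.6563     0.4375     0.6875]
  [   0.3438     2.2292     0.6458]
  [   0.5313     1.0208     1.6042]
x = (I − A)⁻¹ d = adj(I−A)·d / det(I−A), with det(I−A) = 0.2400:
  x_1 = (0.3975·35 + 0.1050·215 + 0.1650·225) / 0.2400 = 73.6125 / 0.2400 ≈ 306.719
  x_2 = (0.0825·35 + 0.5350·215 + 0.1550·225) / 0.2400 = 152.7875 / 0.2400 ≈ 636.615
  x_3 = (0.1275·35 + 0.2450·215 + 0.3850·225) / 0.2400 = 143.7625 / 0.2400 ≈ 599.010

x_1 = 306.719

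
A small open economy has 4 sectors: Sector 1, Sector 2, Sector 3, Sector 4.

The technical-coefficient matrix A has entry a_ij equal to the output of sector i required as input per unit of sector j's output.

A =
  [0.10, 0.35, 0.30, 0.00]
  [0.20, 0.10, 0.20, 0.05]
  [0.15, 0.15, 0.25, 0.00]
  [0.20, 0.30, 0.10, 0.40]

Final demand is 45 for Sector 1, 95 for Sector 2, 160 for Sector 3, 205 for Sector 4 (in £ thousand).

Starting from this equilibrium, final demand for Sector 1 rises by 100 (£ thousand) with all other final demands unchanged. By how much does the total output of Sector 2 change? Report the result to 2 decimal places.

Δx_2 = 43.48

I − A =
  [   0.90    -0.35    -0.30     0.00]
  [  -0.20     0.90    -0.20    -0.05]
  [  -0.15    -0.15     0.75     0.00]
  [  -0.20    -0.30    -0.10     0.60]
Compute the cofactors C_ij = (−1)^(i+j)·(3×3 minor ij) of I−A; the adjugate is their transpose:
adj(I−A) = Cᵀ =
  [ 0.375000   0.184500   0.201250   0.015375]
  [ 0.116250   0.378000   0.151500   0.031500]
  [ 0.098250   0.112500   0.427000   0.009375]
  [ 0.199500   0.269250   0.214000   0.468000]
det(I−A) = Σ_j (I−A)_1j·C_1j = (0.90)(0.375000) + (-0.35)(0.116250) + (-0.30)(0.098250) + (0.00)(0.199500) = 0.2673375
(I − A)⁻¹ = adj(I−A) / det(I−A) ≈
  [   1.4027     0.6901     0.7528     0.0575]
  [   0.4348     1.4139     0.5667     0.1178]
  [   0.3675     0.4208     1.5972     0.0351]
  [   0.7462     1.0072     0.8005     1.7506]
Δx = (I − A)⁻¹ Δd with Δd having +100 in the Sector 1 component and 0 elsewhere.
So Δx_2 = L_21 · (+100), where L_21 = adj(I−A)_21 / det(I−A) = 0.116250 / 0.2673375.
Δx_2 = 0.116250 × (+100) / 0.2673375 = 11.625 / 0.2673375 ≈ 43.48.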